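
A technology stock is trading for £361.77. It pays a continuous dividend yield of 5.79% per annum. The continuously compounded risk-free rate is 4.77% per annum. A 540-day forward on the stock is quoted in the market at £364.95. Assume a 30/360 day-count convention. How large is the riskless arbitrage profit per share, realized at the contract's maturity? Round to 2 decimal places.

£8.67 per share

Fair forward: F* = S·e^(carry·T), with carry = (r − q) = 0.0477 − 0.0579 = -0.0102
F* = 361.77 · e^(-0.0102 × 540/360) = 361.77 · e^-0.015300 = 361.77 × 0.984816 = £356.2769
Market £364.95 > fair £356.2769: forward overpriced → cash-and-carry (buy spot, short the forward).
At maturity, profit = |F_mkt − F*| = |364.95 − 356.2769| = £8.67 per share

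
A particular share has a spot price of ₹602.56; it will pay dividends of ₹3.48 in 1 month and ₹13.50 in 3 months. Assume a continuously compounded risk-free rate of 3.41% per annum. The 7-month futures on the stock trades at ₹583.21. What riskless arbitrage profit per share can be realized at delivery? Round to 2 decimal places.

PV(dividends) I = 3.48·e^(−0.0341·1/12) + 13.50·e^(−0.0341·3/12) = 16.8555
Fair futures F* = (S − I)·e^(rT) = (602.56 − 16.8555)·e^0.019892 = 585.7045 × 1.020091 = 597.4719
Market ₹583.21 < fair 597.4719: forward underpriced → reverse cash-and-carry (short the stock, invest proceeds at r, pay the dividends, go long the forward).
Profit at T = |F_mkt − F*| = |583.21 − 597.4719| = ₹14.26 per share

₹14.26 per share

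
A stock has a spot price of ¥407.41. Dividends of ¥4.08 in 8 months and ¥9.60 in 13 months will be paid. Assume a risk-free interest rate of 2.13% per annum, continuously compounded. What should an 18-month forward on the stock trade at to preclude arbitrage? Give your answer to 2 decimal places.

PV(dividends) I = 4.08·e^(−0.0213·8/12) + 9.60·e^(−0.0213·13/12)
I = 4.0225 + 9.3810 = 13.4035
F = (S − I)·e^(rT) = (407.41 − 13.4035) · e^(0.0213·18/12)
= 394.0065 · e^0.031950 = 394.0065 × 1.032466 = ¥406.80

¥406.80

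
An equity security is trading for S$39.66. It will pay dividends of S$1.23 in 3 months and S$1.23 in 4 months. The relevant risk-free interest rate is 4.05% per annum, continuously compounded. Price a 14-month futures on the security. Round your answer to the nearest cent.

S$39.03

PV(dividends) I = 1.23·e^(−0.0405·3/12) + 1.23·e^(−0.0405·4/12)
I = 1.2176 + 1.2135 = 2.4311
F = (S − I)·e^(rT) = (39.66 − 2.4311) · e^(0.0405·14/12)
= 37.2289 · e^0.047250 = 37.2289 × 1.048384 = S$39.03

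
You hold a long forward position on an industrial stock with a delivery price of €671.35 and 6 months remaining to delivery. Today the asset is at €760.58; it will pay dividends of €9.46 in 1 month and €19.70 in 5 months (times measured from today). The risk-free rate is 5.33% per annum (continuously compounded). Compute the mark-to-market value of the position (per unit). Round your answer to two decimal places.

€78.20

PV(remaining dividends) I = 9.46·e^(−0.0533·1/12) + 19.70·e^(−0.0533·5/12) = 28.6854
Current forward F = (S − I)·e^(rT) = (760.58 − 28.6854)·e^(0.0533·6/12) = 731.8946 × 1.027008 = 751.6616
Value (long) = (F − K)·e^(−rT) = (751.6616 − 671.35) × 0.973702 = 78.1996
Value = €78.20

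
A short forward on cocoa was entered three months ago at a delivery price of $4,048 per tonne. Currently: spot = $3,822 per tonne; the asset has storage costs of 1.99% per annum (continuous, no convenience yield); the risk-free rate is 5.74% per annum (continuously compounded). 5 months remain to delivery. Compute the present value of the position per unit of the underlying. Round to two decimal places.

$98.51 per tonne

Current fair forward for the remaining 5 months: F = S·e^((r + u)·T), (r + u) = 0.0574 + 0.0199 = 0.0773
F = 3822 · e^(0.0773 × 5/12) = 3822 × 1.03273264 = 3947.1042
Value of long forward = (F − K)·e^(−rT) = (3947.1042 − 4048) · e^(−0.0574·5/12)
= -100.8958 × 0.97636707 = -98.51
Short position value = −(long value) = $98.51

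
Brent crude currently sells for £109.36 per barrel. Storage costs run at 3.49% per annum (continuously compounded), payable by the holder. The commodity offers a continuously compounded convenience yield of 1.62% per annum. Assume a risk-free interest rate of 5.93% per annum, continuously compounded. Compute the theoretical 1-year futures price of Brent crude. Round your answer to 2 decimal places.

Net carry = r + u − y = 0.0593 + 0.0349 − 0.0162 = 0.0780
F = S·e^((r+u−y)T) = 109.36 · e^(0.0780 × 12/12) = 109.36 · e^0.078000
= 109.36 × 1.081123 = £118.23 per barrel

£118.23 per barrel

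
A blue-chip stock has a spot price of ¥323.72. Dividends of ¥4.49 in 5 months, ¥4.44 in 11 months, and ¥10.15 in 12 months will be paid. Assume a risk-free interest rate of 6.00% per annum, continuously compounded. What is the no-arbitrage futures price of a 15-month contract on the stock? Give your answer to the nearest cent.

PV(dividends) I = 4.49·e^(−0.0600·5/12) + 4.44·e^(−0.0600·11/12) + 10.15·e^(−0.0600·12/12)
I = 4.3791 + 4.2024 + 9.5589 = 18.1404
F = (S − I)·e^(rT) = (323.72 − 18.1404) · e^(0.0600·15/12)
= 305.5796 · e^0.075000 = 305.5796 × 1.077884 = ¥329.38

¥329.38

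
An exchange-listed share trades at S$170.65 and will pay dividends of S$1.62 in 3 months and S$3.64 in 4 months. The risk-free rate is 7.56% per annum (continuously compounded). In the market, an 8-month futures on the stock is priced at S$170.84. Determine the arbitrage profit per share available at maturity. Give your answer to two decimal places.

PV(dividends) I = 1.62·e^(−0.0756·3/12) + 3.64·e^(−0.0756·4/12) = 5.1391
Fair futures F* = (S − I)·e^(rT) = (170.65 − 5.1391)·e^0.050400 = 165.5109 × 1.051692 = 174.0665
Market S$170.84 < fair 174.0665: forward underpriced → reverse cash-and-carry (short the stock, invest proceeds at r, pay the dividends, go long the forward).
Profit at T = |F_mkt − F*| = |170.84 − 174.0665| = S$3.23 per share

S$3.23 per share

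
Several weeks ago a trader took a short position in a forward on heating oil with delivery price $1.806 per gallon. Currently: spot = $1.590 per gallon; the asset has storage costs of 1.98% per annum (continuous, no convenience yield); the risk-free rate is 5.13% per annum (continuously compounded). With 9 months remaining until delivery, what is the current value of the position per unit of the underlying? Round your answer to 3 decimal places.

$0.124 per gallon

Current fair forward for the remaining 9 months: F = S·e^((r + u)·T), (r + u) = 0.0513 + 0.0198 = 0.0711
F = 1.590 · e^(0.0711 × 9/12) = 1.590 × 1.054772 = 1.6771
Value of long forward = (F − K)·e^(−rT) = (1.6771 − 1.806) · e^(−0.0513·9/12)
= -0.1289 × 0.962256 = -0.124
Short position value = −(long value) = $0.124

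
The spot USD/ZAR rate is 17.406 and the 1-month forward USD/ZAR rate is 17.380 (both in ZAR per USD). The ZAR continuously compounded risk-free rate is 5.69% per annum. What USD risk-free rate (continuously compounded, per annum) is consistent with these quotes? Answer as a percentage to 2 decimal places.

7.48%

F = S·e^((r_ZAR − r_USD)T) ⇒ r_USD = r_ZAR − ln(F/S)/T
ln(17.380/17.406) = -0.001495; /(1/12) = -0.017940
r_USD = 0.0569 + 0.017940 = 0.074840
r_USD = 7.48%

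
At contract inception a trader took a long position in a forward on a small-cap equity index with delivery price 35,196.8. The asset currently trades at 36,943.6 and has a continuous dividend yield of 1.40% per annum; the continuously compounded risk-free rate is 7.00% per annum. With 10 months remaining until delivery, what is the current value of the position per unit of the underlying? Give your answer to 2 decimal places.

Current fair forward for the remaining 10 months: F = S·e^((r − q)·T), (r − q) = 0.0700 − 0.0140 = 0.0560
F = 36943.6 · e^(0.0560 × 10/12) = 36943.6 × 1.04777269 = 38708.4952
Value of long forward = (F − K)·e^(−rT) = (38708.4952 − 35196.8) · e^(−0.0700·10/12)
= 3511.6952 × 0.94333545 = 3312.71

3312.71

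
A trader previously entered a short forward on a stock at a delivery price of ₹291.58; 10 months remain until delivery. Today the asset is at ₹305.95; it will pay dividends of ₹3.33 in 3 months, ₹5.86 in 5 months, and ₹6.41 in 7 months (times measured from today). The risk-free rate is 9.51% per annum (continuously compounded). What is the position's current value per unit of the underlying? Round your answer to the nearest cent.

-₹21.64

PV(remaining dividends) I = 3.33·e^(−0.0951·3/12) + 5.86·e^(−0.0951·5/12) + 6.41·e^(−0.0951·7/12) = 14.9482
Current forward F = (S − I)·e^(rT) = (305.95 − 14.9482)·e^(0.0951·10/12) = 291.0018 × 1.082475 = 315.0022
Value (long) = (F − K)·e^(−rT) = (315.0022 − 291.58) × 0.923809 = 21.6376
Short position value = −(long value) = -₹21.64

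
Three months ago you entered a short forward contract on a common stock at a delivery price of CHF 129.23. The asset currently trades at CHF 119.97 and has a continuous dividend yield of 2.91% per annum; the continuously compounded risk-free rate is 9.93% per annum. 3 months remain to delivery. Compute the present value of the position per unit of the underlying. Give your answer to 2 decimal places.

Current fair forward for the remaining 3 months: F = S·e^((r − q)·T), (r − q) = 0.0993 − 0.0291 = 0.0702
F = 119.97 · e^(0.0702 × 3/12) = 119.97 × 1.017705 = 122.0941
Value of long forward = (F − K)·e^(−rT) = (122.0941 − 129.23) · e^(−0.0993·3/12)
= -7.1359 × 0.975481 = -6.96
Short position value = −(long value) = CHF 6.96

CHF 6.96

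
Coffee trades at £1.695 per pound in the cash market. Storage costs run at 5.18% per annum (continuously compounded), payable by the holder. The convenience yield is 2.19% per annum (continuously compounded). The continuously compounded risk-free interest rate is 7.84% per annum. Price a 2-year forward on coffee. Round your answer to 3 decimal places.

Net carry = r + u − y = 0.0784 + 0.0518 − 0.0219 = 0.1083
F = S·e^((r+u−y)T) = 1.695 · e^(0.1083 × 2) = 1.695 · e^0.216600
= 1.695 × 1.241847 = £2.105 per pound

£2.105 per pound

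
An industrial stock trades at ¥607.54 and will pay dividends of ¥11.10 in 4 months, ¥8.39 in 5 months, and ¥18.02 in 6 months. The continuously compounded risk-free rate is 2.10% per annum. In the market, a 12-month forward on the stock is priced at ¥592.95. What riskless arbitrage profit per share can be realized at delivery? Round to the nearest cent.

¥10.48 per share

PV(dividends) I = 11.10·e^(−0.0210·4/12) + 8.39·e^(−0.0210·5/12) + 18.02·e^(−0.0210·6/12) = 37.1713
Fair forward F* = (S − I)·e^(rT) = (607.54 − 37.1713)·e^0.021000 = 570.3687 × 1.021222 = 582.4731
Market ¥592.95 > fair 582.4731: forward overpriced → cash-and-carry (borrow at r, buy the stock and collect the dividends, short the forward).
Profit at T = |F_mkt − F*| = |592.95 − 582.4731| = ¥10.48 per share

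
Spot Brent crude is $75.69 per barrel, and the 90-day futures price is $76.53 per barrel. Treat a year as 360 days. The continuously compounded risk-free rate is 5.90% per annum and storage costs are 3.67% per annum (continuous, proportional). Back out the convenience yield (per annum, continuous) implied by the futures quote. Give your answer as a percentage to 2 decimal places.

F = S·e^((r+u−y)T) ⇒ (r+u−y) = ln(F/S)/T
ln(76.53/75.69) = 0.011037; /T ⇒ 0.044148
y = r + u − ln(F/S)/T = 0.0590 + 0.0367 − 0.044148 = 0.051552
y = 5.16%

5.16%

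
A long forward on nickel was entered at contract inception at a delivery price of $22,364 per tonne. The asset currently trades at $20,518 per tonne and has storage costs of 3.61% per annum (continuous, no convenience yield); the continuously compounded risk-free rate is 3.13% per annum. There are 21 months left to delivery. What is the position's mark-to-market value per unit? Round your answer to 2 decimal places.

Current fair forward for the remaining 21 months: F = S·e^((r + u)·T), (r + u) = 0.0313 + 0.0361 = 0.0674
F = 20518 · e^(0.0674 × 21/12) = 20518 × 1.12518785 = 23086.6043
Value of long forward = (F − K)·e^(−rT) = (23086.6043 − 22364) · e^(−0.0313·21/12)
= 722.6043 × 0.94669813 = 684.09

$684.09 per tonne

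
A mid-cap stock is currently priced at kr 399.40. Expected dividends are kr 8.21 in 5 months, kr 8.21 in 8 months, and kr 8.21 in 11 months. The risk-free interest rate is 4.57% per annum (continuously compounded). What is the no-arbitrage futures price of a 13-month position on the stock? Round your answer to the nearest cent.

kr 394.57

PV(dividends) I = 8.21·e^(−0.0457·5/12) + 8.21·e^(−0.0457·8/12) + 8.21·e^(−0.0457·11/12)
I = 8.0551 + 7.9636 + 7.8732 = 23.8919
F = (S − I)·e^(rT) = (399.40 − 23.8919) · e^(0.0457·13/12)
= 375.5081 · e^0.049508 = 375.5081 × 1.050754 = kr 394.57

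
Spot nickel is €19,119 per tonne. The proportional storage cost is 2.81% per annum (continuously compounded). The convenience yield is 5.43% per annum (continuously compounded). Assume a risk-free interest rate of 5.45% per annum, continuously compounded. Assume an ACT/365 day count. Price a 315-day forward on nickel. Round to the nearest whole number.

Net carry = r + u − y = 0.0545 + 0.0281 − 0.0543 = 0.0283
F = S·e^((r+u−y)T) = 19119 · e^(0.0283 × 315/365) = 19119 · e^0.024423
= 19119 × 1.024724 = €19,592 per tonne

€19,592 per tonne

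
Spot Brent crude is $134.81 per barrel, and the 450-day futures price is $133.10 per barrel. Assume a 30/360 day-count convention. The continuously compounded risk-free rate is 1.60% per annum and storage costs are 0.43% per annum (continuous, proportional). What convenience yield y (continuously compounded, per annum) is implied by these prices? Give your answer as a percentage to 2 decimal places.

3.05%

F = S·e^((r+u−y)T) ⇒ (r+u−y) = ln(F/S)/T
ln(133.10/134.81) = -0.012766; /T ⇒ -0.010213
y = r + u − ln(F/S)/T = 0.0160 + 0.0043 + 0.010213 = 0.030513
y = 3.05%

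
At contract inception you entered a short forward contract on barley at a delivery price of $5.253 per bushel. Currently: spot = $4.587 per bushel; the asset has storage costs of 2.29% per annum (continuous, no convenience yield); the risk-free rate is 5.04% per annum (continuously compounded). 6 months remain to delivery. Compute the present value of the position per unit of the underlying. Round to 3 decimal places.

Current fair forward for the remaining 6 months: F = S·e^((r + u)·T), (r + u) = 0.0504 + 0.0229 = 0.0733
F = 4.587 · e^(0.0733 × 6/12) = 4.587 × 1.037330 = 4.7582
Value of long forward = (F − K)·e^(−rT) = (4.7582 − 5.253) · e^(−0.0504·6/12)
= -0.4948 × 0.975115 = -0.482
Short position value = −(long value) = $0.482

$0.482 per bushel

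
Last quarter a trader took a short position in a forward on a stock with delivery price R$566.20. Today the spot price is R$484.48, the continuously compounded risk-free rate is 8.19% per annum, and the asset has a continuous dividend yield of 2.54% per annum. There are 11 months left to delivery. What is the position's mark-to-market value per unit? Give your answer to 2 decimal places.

Current fair forward for the remaining 11 months: F = S·e^((r − q)·T), (r − q) = 0.0819 − 0.0254 = 0.0565
F = 484.48 · e^(0.0565 × 11/12) = 484.48 × 1.053156 = 510.2330
Value of long forward = (F − K)·e^(−rT) = (510.2330 − 566.20) · e^(−0.0819·11/12)
= -55.9670 × 0.927674 = -51.92
Short position value = −(long value) = R$51.92

R$51.92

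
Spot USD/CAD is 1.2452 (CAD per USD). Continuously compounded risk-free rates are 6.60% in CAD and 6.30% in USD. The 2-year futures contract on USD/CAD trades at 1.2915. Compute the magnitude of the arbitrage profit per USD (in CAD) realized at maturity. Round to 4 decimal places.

Fair futures: F* = S·e^(carry·T), with carry = (r_CAD − r_USD) = 0.0660 − 0.0630 = 0.0030
F* = 1.2452 · e^(0.0030 × 2) = 1.2452 · e^0.006000 = 1.2452 × 1.006018 = 1.2527
Market 1.2915 > fair 1.2527: forward overpriced → cash-and-carry (buy spot, short the forward).
At maturity, profit = |F_mkt − F*| = |1.2915 − 1.2527| = 0.0388 per USD (in CAD)

0.0388 per USD (in CAD)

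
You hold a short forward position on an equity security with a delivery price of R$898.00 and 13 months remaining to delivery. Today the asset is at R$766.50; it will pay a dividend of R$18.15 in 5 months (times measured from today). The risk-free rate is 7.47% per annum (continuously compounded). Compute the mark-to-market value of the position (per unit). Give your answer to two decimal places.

R$79.29

PV(remaining dividends) I = 18.15·e^(−0.0747·5/12) = 17.5938
Current forward F = (S − I)·e^(rT) = (766.50 − 17.5938)·e^(0.0747·13/12) = 748.9062 × 1.084290 = 812.0315
Value (long) = (F − K)·e^(−rT) = (812.0315 − 898.00) × 0.922263 = -79.2856
Short position value = −(long value) = R$79.29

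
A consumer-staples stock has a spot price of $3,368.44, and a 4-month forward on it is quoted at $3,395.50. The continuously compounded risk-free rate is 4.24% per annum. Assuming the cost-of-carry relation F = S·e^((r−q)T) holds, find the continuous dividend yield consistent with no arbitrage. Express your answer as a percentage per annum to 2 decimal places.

From F = S·e^((r−q)T): (r − q) = ln(F/S)/T
ln(3395.50/3368.44) = ln(1.008033) = 0.008001
(r − q) = 0.008001 / (4/12) = 0.024003
q = r − ln(F/S)/T = 0.0424 − 0.024003 = 0.018397
q = 1.84%

1.84%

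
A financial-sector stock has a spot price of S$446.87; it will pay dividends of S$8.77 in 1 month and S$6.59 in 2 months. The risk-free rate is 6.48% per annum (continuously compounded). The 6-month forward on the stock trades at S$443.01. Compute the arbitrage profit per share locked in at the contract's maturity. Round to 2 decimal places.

PV(dividends) I = 8.77·e^(−0.0648·1/12) + 6.59·e^(−0.0648·2/12) = 15.2420
Fair forward F* = (S − I)·e^(rT) = (446.87 − 15.2420)·e^0.032400 = 431.6280 × 1.032931 = 445.8419
Market S$443.01 < fair 445.8419: forward underpriced → reverse cash-and-carry (short the stock, invest proceeds at r, pay the dividends, go long the forward).
Profit at T = |F_mkt − F*| = |443.01 − 445.8419| = S$2.83 per share

S$2.83 per share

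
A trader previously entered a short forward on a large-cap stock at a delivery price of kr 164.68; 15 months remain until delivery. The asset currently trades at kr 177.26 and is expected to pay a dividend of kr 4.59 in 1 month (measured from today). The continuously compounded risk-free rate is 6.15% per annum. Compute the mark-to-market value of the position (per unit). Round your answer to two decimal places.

PV(remaining dividends) I = 4.59·e^(−0.0615·1/12) = 4.5665
Current forward F = (S − I)·e^(rT) = (177.26 − 4.5665)·e^(0.0615·15/12) = 172.6935 × 1.079907 = 186.4929
Value (long) = (F − K)·e^(−rT) = (186.4929 − 164.68) × 0.926006 = 20.1989
Short position value = −(long value) = -kr 20.20

-kr 20.20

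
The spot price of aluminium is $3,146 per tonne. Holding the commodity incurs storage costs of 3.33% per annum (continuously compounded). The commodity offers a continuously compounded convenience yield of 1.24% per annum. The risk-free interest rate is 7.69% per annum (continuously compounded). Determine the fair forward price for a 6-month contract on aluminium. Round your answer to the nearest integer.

Net carry = r + u − y = 0.0769 + 0.0333 − 0.0124 = 0.0978
F = S·e^((r+u−y)T) = 3146 · e^(0.0978 × 6/12) = 3146 · e^0.048900
= 3146 × 1.050115 = $3,304 per tonne

$3,304 per tonne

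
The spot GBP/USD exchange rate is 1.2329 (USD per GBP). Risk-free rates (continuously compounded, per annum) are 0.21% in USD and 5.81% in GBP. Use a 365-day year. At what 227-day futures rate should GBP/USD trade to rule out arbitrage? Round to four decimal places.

F = S·e^((r_USD − r_GBP)T) = 1.2329 · e^((0.0021 − 0.0581) × 227/365)
= 1.2329 · e^-0.034827 = 1.2329 × 0.965772
F = 1.1907 USD per GBP

1.1907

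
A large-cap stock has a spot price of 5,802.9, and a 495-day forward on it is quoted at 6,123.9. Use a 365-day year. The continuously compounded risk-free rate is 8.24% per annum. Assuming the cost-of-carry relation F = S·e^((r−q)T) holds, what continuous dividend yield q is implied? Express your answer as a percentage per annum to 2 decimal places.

4.27%

From F = S·e^((r−q)T): (r − q) = ln(F/S)/T
ln(6123.9/5802.9) = ln(1.055317) = 0.053841
(r − q) = 0.053841 / (495/365) = 0.039701
q = r − ln(F/S)/T = 0.0824 − 0.039701 = 0.042699
q = 4.27%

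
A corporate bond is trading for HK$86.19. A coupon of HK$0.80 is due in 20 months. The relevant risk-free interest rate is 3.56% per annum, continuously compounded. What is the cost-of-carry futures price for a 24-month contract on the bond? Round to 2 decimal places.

HK$91.74

PV(coupons) I = 0.80·e^(−0.0356·20/12)
I = 0.7539
F = (S − I)·e^(rT) = (86.19 − 0.7539) · e^(0.0356·24/12)
= 85.4361 · e^0.071200 = 85.4361 × 1.073796 = HK$91.74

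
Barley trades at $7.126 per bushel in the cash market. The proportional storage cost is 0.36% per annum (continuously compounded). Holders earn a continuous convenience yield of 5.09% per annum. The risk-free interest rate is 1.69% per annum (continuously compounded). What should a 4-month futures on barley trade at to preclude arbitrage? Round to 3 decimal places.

$7.054 per bushel

Net carry = r + u − y = 0.0169 + 0.0036 − 0.0509 = -0.0304
F = S·e^((r+u−y)T) = 7.126 · e^(-0.0304 × 4/12) = 7.126 · e^-0.010133
= 7.126 × 0.989918 = $7.054 per bushel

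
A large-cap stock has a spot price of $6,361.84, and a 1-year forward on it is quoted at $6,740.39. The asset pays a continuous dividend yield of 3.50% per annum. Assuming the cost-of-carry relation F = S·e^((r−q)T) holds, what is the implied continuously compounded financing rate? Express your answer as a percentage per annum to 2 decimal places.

9.28%

From F = S·e^((r−q)T): (r − q) = ln(F/S)/T
ln(6740.39/6361.84) = ln(1.059503) = 0.057800
(r − q) = 0.057800 / (1) = 0.057800
r = ln(F/S)/T + q = 0.057800 + 0.0350 = 0.092800
r = 9.28%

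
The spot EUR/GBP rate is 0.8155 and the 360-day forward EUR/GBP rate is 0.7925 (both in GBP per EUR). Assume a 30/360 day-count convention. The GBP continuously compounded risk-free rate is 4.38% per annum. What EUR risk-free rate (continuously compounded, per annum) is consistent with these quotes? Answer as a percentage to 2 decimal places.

7.24%

F = S·e^((r_GBP − r_EUR)T) ⇒ r_EUR = r_GBP − ln(F/S)/T
ln(0.7925/0.8155) = -0.028609; /(360/360) = -0.028609
r_EUR = 0.0438 + 0.028609 = 0.072409
r_EUR = 7.24%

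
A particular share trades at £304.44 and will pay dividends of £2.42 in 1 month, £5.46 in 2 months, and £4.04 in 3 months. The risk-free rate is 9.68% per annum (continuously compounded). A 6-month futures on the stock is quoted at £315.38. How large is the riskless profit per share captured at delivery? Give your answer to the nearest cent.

£8.14 per share

PV(dividends) I = 2.42·e^(−0.0968·1/12) + 5.46·e^(−0.0968·2/12) + 4.04·e^(−0.0968·3/12) = 11.7166
Fair futures F* = (S − I)·e^(rT) = (304.44 − 11.7166)·e^0.048400 = 292.7234 × 1.049590 = 307.2396
Market £315.38 > fair 307.2396: forward overpriced → cash-and-carry (borrow at r, buy the stock and collect the dividends, short the forward).
Profit at T = |F_mkt − F*| = |315.38 − 307.2396| = £8.14 per share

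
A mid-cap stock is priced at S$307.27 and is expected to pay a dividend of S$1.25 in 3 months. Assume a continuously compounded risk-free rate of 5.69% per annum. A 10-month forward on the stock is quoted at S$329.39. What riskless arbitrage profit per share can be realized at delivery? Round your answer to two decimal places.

PV(dividends) I = 1.25·e^(−0.0569·3/12) = 1.2323
Fair forward F* = (S − I)·e^(rT) = (307.27 − 1.2323)·e^0.047417 = 306.0377 × 1.048559 = 320.8986
Market S$329.39 > fair 320.8986: forward overpriced → cash-and-carry (borrow at r, buy the stock and collect the dividends, short the forward).
Profit at T = |F_mkt − F*| = |329.39 − 320.8986| = S$8.49 per share

S$8.49 per share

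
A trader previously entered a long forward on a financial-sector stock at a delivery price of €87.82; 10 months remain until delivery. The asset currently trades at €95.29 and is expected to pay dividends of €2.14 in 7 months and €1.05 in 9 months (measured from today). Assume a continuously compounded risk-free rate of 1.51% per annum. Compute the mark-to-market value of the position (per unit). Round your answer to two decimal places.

€5.41

PV(remaining dividends) I = 2.14·e^(−0.0151·7/12) + 1.05·e^(−0.0151·9/12) = 3.1594
Current forward F = (S − I)·e^(rT) = (95.29 − 3.1594)·e^(0.0151·10/12) = 92.1306 × 1.012663 = 93.2972
Value (long) = (F − K)·e^(−rT) = (93.2972 − 87.82) × 0.987496 = 5.4087
Value = €5.41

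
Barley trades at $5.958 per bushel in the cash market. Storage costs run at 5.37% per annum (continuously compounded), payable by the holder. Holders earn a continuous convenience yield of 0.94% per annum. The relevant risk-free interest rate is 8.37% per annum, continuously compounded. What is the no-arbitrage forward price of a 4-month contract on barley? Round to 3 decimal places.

Net carry = r + u − y = 0.0837 + 0.0537 − 0.0094 = 0.1280
F = S·e^((r+u−y)T) = 5.958 · e^(0.1280 × 4/12) = 5.958 · e^0.042667
= 5.958 × 1.043590 = $6.218 per bushel

$6.218 per bushel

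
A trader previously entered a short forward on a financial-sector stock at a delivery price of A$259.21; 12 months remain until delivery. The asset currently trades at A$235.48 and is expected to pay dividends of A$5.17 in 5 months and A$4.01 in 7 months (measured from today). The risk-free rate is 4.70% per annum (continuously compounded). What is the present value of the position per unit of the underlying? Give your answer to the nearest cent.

PV(remaining dividends) I = 5.17·e^(−0.0470·5/12) + 4.01·e^(−0.0470·7/12) = 8.9713
Current forward F = (S − I)·e^(rT) = (235.48 − 8.9713)·e^(0.0470·12/12) = 226.5087 × 1.048122 = 237.4088
Value (long) = (F − K)·e^(−rT) = (237.4088 − 259.21) × 0.954087 = -20.8002
Short position value = −(long value) = A$20.80

A$20.80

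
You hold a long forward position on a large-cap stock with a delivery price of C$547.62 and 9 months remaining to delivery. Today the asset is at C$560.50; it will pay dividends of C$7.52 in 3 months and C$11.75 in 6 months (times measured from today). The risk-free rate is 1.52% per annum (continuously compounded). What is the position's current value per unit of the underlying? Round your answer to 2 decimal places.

PV(remaining dividends) I = 7.52·e^(−0.0152·3/12) + 11.75·e^(−0.0152·6/12) = 19.1525
Current forward F = (S − I)·e^(rT) = (560.50 − 19.1525)·e^(0.0152·9/12) = 541.3475 × 1.011465 = 547.5540
Value (long) = (F − K)·e^(−rT) = (547.5540 − 547.62) × 0.988665 = -0.0653
Value = -C$0.07

-C$0.07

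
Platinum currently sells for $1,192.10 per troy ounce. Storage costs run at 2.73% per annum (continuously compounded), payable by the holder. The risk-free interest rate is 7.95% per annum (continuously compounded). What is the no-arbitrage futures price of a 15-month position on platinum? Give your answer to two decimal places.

$1,362.36 per troy ounce

Net carry = r + u − y = 0.0795 + 0.0273 − 0.0000 = 0.1068
F = S·e^((r+u−y)T) = 1192.10 · e^(0.1068 × 15/12) = 1192.10 · e^0.13350000
= 1192.10 × 1.14282127 = $1,362.36 per troy ounce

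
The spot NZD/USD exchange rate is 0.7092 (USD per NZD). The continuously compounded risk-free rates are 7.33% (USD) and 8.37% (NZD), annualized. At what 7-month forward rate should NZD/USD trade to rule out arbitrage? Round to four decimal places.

F = S·e^((r_USD − r_NZD)T) = 0.7092 · e^((0.0733 − 0.0837) × 7/12)
= 0.7092 · e^-0.006067 = 0.7092 × 0.993951
F = 0.7049 USD per NZD

0.7049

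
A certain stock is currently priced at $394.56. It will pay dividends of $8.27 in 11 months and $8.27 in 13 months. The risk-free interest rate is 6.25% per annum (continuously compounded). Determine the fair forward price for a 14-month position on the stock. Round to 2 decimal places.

PV(dividends) I = 8.27·e^(−0.0625·11/12) + 8.27·e^(−0.0625·13/12)
I = 7.8095 + 7.7286 = 15.5381
F = (S − I)·e^(rT) = (394.56 − 15.5381) · e^(0.0625·14/12)
= 379.0219 · e^0.072917 = 379.0219 × 1.075641 = $407.69

$407.69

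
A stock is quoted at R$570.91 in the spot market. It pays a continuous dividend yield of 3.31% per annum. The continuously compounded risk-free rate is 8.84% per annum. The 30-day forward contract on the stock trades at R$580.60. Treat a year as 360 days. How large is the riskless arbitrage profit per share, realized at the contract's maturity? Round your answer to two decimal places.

R$7.05 per share

Fair forward: F* = S·e^(carry·T), with carry = (r − q) = 0.0884 − 0.0331 = 0.0553
F* = 570.91 · e^(0.0553 × 30/360) = 570.91 · e^0.004608 = 570.91 × 1.004619 = R$573.5470
Market R$580.60 > fair R$573.5470: forward overpriced → cash-and-carry (buy spot, short the forward).
At maturity, profit = |F_mkt − F*| = |580.60 − 573.5470| = R$7.05 per share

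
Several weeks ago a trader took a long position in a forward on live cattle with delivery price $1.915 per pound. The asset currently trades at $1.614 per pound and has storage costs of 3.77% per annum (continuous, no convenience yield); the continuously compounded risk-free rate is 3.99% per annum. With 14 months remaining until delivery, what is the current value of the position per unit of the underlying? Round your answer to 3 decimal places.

Current fair forward for the remaining 14 months: F = S·e^((r + u)·T), (r + u) = 0.0399 + 0.0377 = 0.0776
F = 1.614 · e^(0.0776 × 14/12) = 1.614 × 1.094758 = 1.7669
Value of long forward = (F − K)·e^(−rT) = (1.7669 − 1.915) · e^(−0.0399·14/12)
= -0.1481 × 0.954517 = -0.141

-$0.141 per pound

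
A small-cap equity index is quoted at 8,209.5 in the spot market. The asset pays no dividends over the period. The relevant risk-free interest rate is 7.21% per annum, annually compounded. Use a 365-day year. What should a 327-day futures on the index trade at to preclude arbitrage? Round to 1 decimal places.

F = S · (1+r)^T
= 8209.5 × 1.064357
F = 8,737.8

8,737.8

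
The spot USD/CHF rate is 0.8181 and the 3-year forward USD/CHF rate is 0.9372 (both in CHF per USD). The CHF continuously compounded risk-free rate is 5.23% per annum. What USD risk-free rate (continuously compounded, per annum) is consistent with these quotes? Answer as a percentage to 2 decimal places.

F = S·e^((r_CHF − r_USD)T) ⇒ r_USD = r_CHF − ln(F/S)/T
ln(0.9372/0.8181) = 0.135912; /(3) = 0.045304
r_USD = 0.0523 − 0.045304 = 0.006996
r_USD = 0.70%

0.70%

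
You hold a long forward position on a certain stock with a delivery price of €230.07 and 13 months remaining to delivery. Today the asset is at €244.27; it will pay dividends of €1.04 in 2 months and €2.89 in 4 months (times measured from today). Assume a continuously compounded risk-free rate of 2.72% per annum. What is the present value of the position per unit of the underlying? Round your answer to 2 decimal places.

PV(remaining dividends) I = 1.04·e^(−0.0272·2/12) + 2.89·e^(−0.0272·4/12) = 3.8992
Current forward F = (S − I)·e^(rT) = (244.27 − 3.8992)·e^(0.0272·13/12) = 240.3708 × 1.029905 = 247.5591
Value (long) = (F − K)·e^(−rT) = (247.5591 − 230.07) × 0.970963 = 16.9813
Value = €16.98

€16.98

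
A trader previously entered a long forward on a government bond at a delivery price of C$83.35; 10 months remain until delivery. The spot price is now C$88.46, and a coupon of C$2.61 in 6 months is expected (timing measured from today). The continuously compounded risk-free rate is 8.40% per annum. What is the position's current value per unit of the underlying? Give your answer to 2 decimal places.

PV(remaining coupons) I = 2.61·e^(−0.0840·6/12) = 2.5027
Current forward F = (S − I)·e^(rT) = (88.46 − 2.5027)·e^(0.0840·10/12) = 85.9573 × 1.072508 = 92.1899
Value (long) = (F − K)·e^(−rT) = (92.1899 − 83.35) × 0.932394 = 8.2423
Value = C$8.24

C$8.24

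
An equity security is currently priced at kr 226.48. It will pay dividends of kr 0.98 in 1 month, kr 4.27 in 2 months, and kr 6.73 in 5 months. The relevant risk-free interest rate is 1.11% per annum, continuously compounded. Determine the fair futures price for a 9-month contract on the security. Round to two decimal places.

kr 216.33

PV(dividends) I = 0.98·e^(−0.0111·1/12) + 4.27·e^(−0.0111·2/12) + 6.73·e^(−0.0111·5/12)
I = 0.9791 + 4.2621 + 6.6989 = 11.9401
F = (S − I)·e^(rT) = (226.48 − 11.9401) · e^(0.0111·9/12)
= 214.5399 · e^0.008325 = 214.5399 × 1.008360 = kr 216.33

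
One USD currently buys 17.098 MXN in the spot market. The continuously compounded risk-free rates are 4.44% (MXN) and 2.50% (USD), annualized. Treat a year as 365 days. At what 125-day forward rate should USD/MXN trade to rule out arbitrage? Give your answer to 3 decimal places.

17.212

F = S·e^((r_MXN − r_USD)T) = 17.098 · e^((0.0444 − 0.0250) × 125/365)
= 17.098 · e^0.006644 = 17.098 × 1.006666
F = 17.212 MXN per USD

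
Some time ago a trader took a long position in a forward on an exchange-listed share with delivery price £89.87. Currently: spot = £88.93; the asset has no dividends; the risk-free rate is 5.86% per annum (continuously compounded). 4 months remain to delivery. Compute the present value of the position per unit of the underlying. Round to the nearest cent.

Current fair forward for the remaining 4 months: F = S·e^(r·T), r = 0.0586
F = 88.93 · e^(0.0586 × 4/12) = 88.93 × 1.019725 = 90.6841
Value of long forward = (F − K)·e^(−rT) = (90.6841 − 89.87) · e^(−0.0586·4/12)
= 0.8141 × 0.980656 = 0.80

£0.80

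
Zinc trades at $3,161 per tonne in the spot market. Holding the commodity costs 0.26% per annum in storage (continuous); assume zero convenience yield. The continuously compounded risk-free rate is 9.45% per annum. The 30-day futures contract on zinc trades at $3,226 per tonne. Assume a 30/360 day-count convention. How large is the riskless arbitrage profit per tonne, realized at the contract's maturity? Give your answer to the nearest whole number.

$39 per tonne

Fair futures: F* = S·e^(carry·T), with carry = (r + u) = 0.0945 + 0.0026 = 0.0971
F* = 3161 · e^(0.0971 × 30/360) = 3161 · e^0.008092 = 3161 × 1.008125 = $3186.6831
Market $3226 > fair $3186.6831: forward overpriced → cash-and-carry (buy spot, short the forward).
At maturity, profit = |F_mkt − F*| = |3226 − 3186.6831| = $39 per tonne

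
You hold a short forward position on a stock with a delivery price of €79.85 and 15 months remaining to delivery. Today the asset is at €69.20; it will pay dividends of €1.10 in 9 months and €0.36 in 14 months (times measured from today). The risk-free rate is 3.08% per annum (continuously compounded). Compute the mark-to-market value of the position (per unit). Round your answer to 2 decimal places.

€9.06

PV(remaining dividends) I = 1.10·e^(−0.0308·9/12) + 0.36·e^(−0.0308·14/12) = 1.4222
Current forward F = (S − I)·e^(rT) = (69.20 − 1.4222)·e^(0.0308·15/12) = 67.7778 × 1.039251 = 70.4381
Value (long) = (F − K)·e^(−rT) = (70.4381 − 79.85) × 0.962232 = -9.0564
Short position value = −(long value) = €9.06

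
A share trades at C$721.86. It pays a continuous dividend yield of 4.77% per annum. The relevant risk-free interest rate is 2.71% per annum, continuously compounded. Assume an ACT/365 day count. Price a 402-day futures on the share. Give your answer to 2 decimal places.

F = S·e^((r − q)T) = 721.86 · e^((0.0271 − 0.0477) × 402/365)
= 721.86 · e^-0.022688 = 721.86 × 0.977567
F = C$705.67

C$705.67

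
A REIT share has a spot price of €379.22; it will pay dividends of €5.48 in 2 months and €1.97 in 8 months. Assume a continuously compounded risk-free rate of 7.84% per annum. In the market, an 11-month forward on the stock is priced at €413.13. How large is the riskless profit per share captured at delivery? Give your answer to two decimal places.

€13.47 per share

PV(dividends) I = 5.48·e^(−0.0784·2/12) + 1.97·e^(−0.0784·8/12) = 7.2785
Fair forward F* = (S − I)·e^(rT) = (379.22 − 7.2785)·e^0.071867 = 371.9415 × 1.074512 = 399.6556
Market €413.13 > fair 399.6556: forward overpriced → cash-and-carry (borrow at r, buy the stock and collect the dividends, short the forward).
Profit at T = |F_mkt − F*| = |413.13 − 399.6556| = €13.47 per share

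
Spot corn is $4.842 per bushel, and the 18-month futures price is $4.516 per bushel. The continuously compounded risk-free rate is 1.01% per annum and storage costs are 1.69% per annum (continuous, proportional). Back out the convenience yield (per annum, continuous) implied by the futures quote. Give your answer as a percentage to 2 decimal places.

7.35%

F = S·e^((r+u−y)T) ⇒ (r+u−y) = ln(F/S)/T
ln(4.516/4.842) = -0.069701; /T ⇒ -0.046467
y = r + u − ln(F/S)/T = 0.0101 + 0.0169 + 0.046467 = 0.073467
y = 7.35%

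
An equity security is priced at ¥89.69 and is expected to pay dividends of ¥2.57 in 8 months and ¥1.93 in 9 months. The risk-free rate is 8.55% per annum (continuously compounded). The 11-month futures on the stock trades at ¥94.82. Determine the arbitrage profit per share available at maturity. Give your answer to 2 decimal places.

PV(dividends) I = 2.57·e^(−0.0855·8/12) + 1.93·e^(−0.0855·9/12) = 4.2377
Fair futures F* = (S − I)·e^(rT) = (89.69 − 4.2377)·e^0.078375 = 85.4523 × 1.081528 = 92.4191
Market ¥94.82 > fair 92.4191: forward overpriced → cash-and-carry (borrow at r, buy the stock and collect the dividends, short the forward).
Profit at T = |F_mkt − F*| = |94.82 − 92.4191| = ¥2.40 per share

¥2.40 per share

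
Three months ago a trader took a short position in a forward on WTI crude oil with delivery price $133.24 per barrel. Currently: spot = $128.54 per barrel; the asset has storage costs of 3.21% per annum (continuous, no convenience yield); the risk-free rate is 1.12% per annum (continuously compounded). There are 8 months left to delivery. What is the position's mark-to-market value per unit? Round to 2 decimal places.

$0.93 per barrel

Current fair forward for the remaining 8 months: F = S·e^((r + u)·T), (r + u) = 0.0112 + 0.0321 = 0.0433
F = 128.54 · e^(0.0433 × 8/12) = 128.54 × 1.029287 = 132.3046
Value of long forward = (F − K)·e^(−rT) = (132.3046 − 133.24) · e^(−0.0112·8/12)
= -0.9354 × 0.992561 = -0.93
Short position value = −(long value) = $0.93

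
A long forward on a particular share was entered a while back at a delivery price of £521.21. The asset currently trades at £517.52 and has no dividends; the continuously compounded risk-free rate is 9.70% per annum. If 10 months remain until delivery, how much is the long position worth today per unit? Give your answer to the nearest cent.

£36.78

Current fair forward for the remaining 10 months: F = S·e^(r·T), r = 0.0970
F = 517.52 · e^(0.0970 × 10/12) = 517.52 × 1.084190 = 561.0900
Value of long forward = (F − K)·e^(−rT) = (561.0900 − 521.21) · e^(−0.0970·10/12)
= 39.8800 × 0.922347 = 36.78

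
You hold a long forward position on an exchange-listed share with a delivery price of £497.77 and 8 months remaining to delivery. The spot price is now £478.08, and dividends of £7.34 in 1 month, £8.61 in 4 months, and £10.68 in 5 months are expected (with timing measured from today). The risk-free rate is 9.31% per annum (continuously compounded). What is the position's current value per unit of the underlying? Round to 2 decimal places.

PV(remaining dividends) I = 7.34·e^(−0.0931·1/12) + 8.61·e^(−0.0931·4/12) + 10.68·e^(−0.0931·5/12) = 25.9038
Current forward F = (S − I)·e^(rT) = (478.08 − 25.9038)·e^(0.0931·8/12) = 452.1762 × 1.064033 = 481.1304
Value (long) = (F − K)·e^(−rT) = (481.1304 − 497.77) × 0.939820 = -15.6382
Value = -£15.64

-£15.64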